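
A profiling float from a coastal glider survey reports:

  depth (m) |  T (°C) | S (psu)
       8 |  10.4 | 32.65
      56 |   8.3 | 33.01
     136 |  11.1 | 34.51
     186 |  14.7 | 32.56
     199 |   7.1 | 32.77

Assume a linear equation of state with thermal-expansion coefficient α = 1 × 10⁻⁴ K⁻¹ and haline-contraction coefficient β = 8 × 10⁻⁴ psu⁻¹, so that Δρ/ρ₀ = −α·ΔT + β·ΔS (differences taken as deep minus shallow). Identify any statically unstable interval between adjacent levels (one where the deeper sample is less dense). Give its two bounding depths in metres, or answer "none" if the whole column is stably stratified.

136–186 m

Evaluate Δρ/ρ₀ = −αΔT + βΔS across each adjacent pair:
  8–56 m: −αΔT+βΔS = −(1 × 10⁻⁴)(-2.1)+(8 × 10⁻⁴)(+0.36) = 5.0 × 10⁻⁴ → stable
  56–136 m: −αΔT+βΔS = −(1 × 10⁻⁴)(+2.8)+(8 × 10⁻⁴)(+1.50) = 9.2 × 10⁻⁴ → stable
  136–186 m: −αΔT+βΔS = −(1 × 10⁻⁴)(+3.6)+(8 × 10⁻⁴)(-1.95) = -1.9 × 10⁻³ → UNSTABLE
  186–199 m: −αΔT+βΔS = −(1 × 10⁻⁴)(-7.6)+(8 × 10⁻⁴)(+0.21) = 9.3 × 10⁻⁴ → stable
The 136–186 m interval has Δρ < 0: lighter water underlies denser water.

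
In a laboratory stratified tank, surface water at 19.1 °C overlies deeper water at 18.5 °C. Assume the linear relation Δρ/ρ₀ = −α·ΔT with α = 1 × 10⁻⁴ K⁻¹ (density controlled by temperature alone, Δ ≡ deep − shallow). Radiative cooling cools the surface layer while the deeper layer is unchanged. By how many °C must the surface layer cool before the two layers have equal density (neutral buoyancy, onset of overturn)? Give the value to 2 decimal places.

With temperature the only control, equal density requires T_surf′ = T_deep.
T_surf′ = 18.5 °C.
Cooling required: 19.1 − 18.5 = 0.60 °C.

0.60 °C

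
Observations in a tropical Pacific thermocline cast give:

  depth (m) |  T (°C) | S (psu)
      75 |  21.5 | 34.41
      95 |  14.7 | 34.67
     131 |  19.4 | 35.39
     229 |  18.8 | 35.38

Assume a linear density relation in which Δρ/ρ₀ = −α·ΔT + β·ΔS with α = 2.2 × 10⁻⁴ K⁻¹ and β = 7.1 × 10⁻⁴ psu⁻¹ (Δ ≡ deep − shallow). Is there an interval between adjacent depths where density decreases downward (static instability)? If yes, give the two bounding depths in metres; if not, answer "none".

95–131 m

Evaluate Δρ/ρ₀ = −αΔT + βΔS across each adjacent pair:
  75–95 m: −αΔT+βΔS = −(2.2 × 10⁻⁴)(-6.8)+(7.1 × 10⁻⁴)(+0.26) = 1.7 × 10⁻³ → stable
  95–131 m: −αΔT+βΔS = −(2.2 × 10⁻⁴)(+4.7)+(7.1 × 10⁻⁴)(+0.72) = -5.2 × 10⁻⁴ → UNSTABLE
  131–229 m: −αΔT+βΔS = −(2.2 × 10⁻⁴)(-0.6)+(7.1 × 10⁻⁴)(-0.01) = 1.2 × 10⁻⁴ → stable
The 95–131 m interval has Δρ < 0: lighter water underlies denser water.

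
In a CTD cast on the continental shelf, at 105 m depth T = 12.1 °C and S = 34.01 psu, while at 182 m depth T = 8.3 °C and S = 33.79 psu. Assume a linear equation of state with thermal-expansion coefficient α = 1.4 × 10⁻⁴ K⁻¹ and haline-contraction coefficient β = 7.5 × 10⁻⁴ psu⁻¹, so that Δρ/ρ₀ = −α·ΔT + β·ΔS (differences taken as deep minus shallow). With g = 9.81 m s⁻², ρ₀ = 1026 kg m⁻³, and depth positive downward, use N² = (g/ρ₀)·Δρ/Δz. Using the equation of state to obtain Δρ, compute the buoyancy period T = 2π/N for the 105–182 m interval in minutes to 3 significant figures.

ΔT = -3.8 K, ΔS = -0.22 psu (deep − shallow).
Δρ/ρ₀ = −αΔT + βΔS = 5.32 × 10⁻⁴ − 1.65 × 10⁻⁴ = 3.67 × 10⁻⁴, so Δρ ≈ 0.3765 kg m⁻³.
N² = (g/ρ₀)·Δρ/Δz = g·(Δρ/ρ₀)/Δz = 9.81 × 3.67 × 10⁻⁴ / 77 = 4.6757 × 10⁻⁵ s⁻².
N = √(4.6757 × 10⁻⁵) = 6.8379 × 10⁻³ rad s⁻¹ → T = 2π/N = 918.88 s = 15.315 min ≈ 15.3 min.

15.3 min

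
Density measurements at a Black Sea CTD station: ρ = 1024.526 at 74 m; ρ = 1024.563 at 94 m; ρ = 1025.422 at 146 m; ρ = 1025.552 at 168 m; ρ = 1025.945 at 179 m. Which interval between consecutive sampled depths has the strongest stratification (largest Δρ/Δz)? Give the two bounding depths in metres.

168–179 m

Compute the density gradient over each adjacent pair:
  74–94 m: Δρ/Δz = 0.037/20 = 1.8 × 10⁻³ kg m⁻⁴
  94–146 m: Δρ/Δz = 0.859/52 = 0.017 kg m⁻⁴
  146–168 m: Δρ/Δz = 0.130/22 = 5.9 × 10⁻³ kg m⁻⁴
  168–179 m: Δρ/Δz = 0.393/11 = 0.036 kg m⁻⁴
The largest gradient is in the 168–179 m interval — the pycnocline.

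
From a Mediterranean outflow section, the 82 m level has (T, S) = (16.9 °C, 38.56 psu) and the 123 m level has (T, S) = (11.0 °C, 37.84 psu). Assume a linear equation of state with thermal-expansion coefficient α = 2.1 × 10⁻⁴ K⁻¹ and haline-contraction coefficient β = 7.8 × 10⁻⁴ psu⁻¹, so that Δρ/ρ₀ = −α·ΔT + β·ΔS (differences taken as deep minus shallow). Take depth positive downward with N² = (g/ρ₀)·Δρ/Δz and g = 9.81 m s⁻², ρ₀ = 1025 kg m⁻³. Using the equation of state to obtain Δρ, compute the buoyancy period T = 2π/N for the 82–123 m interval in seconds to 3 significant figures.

ΔT = -5.9 K, ΔS = -0.72 psu (deep − shallow).
Δρ/ρ₀ = −αΔT + βΔS = 1.239 × 10⁻³ − 5.616 × 10⁻⁴ = 6.774 × 10⁻⁴, so Δρ ≈ 0.6943 kg m⁻³.
N² = (g/ρ₀)·Δρ/Δz = g·(Δρ/ρ₀)/Δz = 9.81 × 6.774 × 10⁻⁴ / 41 = 1.6208 × 10⁻⁴ s⁻².
N = √(1.6208 × 10⁻⁴) = 0.012731 rad s⁻¹ → T = 2π/N = 493.53 s ≈ 494 s.

494 s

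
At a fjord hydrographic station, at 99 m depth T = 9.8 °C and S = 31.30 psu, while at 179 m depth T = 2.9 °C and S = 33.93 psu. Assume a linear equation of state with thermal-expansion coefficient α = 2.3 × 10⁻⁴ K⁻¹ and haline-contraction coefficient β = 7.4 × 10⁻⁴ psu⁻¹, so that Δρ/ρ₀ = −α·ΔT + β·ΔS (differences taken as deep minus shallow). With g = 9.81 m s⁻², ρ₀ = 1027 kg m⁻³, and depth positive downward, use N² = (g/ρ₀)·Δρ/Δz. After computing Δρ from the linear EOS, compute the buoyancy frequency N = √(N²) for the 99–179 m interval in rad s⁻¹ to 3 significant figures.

0.0208 rad s⁻¹

ΔT = -6.9 K, ΔS = +2.63 psu (deep − shallow).
Δρ/ρ₀ = −αΔT + βΔS = 1.587 × 10⁻³ + 1.9462 × 10⁻³ = 3.5332 × 10⁻³, so Δρ ≈ 3.629 kg m⁻³.
N² = (g/ρ₀)·Δρ/Δz = g·(Δρ/ρ₀)/Δz = 9.81 × 3.5332 × 10⁻³ / 80 = 4.3326 × 10⁻⁴ s⁻².
N = √(4.3326 × 10⁻⁴) = 0.020815 rad s⁻¹ ≈ 0.0208 rad s⁻¹.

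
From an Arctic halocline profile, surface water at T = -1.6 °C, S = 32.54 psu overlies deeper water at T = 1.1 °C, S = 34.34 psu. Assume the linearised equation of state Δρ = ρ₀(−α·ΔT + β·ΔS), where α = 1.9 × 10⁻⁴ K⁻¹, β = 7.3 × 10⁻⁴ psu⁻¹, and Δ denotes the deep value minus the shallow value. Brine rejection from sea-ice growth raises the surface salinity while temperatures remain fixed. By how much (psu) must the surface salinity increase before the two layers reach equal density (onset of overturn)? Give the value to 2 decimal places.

Neutral buoyancy requires −α(T_deep − T_surf) + β(S_deep − S_surf′) = 0.
S_surf′ = S_deep − (α/β)·ΔT = 34.34 − (1.9 × 10⁻⁴/7.3 × 10⁻⁴)·(+2.7) = 33.6373 psu.
Increase required: 33.6373 − 32.54 = 1.0973 psu.

1.10 psu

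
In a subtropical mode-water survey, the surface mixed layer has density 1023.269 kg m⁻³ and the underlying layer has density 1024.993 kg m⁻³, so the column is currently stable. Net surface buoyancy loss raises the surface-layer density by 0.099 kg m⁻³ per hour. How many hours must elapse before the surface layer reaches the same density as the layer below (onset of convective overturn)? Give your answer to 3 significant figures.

17.4 hours

Density deficit of the surface layer: 1024.993 − 1023.269 = 1.724 kg m⁻³.
Required change = 1.724 / 0.099 = 17.4 hours.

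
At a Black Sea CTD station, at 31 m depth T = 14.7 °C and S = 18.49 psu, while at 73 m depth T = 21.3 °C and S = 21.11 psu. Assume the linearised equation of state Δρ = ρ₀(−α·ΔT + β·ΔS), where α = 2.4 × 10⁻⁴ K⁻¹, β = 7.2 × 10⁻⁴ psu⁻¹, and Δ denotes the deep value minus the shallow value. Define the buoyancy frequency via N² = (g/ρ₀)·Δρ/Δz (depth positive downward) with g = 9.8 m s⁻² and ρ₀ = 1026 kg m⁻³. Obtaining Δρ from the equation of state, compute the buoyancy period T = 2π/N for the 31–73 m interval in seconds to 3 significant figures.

ΔT = +6.6 K, ΔS = +2.62 psu (deep − shallow).
Δρ/ρ₀ = −αΔT + βΔS = -1.584 × 10⁻³ + 1.8864 × 10⁻³ = 3.024 × 10⁻⁴, so Δρ ≈ 0.3103 kg m⁻³.
N² = (g/ρ₀)·Δρ/Δz = g·(Δρ/ρ₀)/Δz = 9.8 × 3.024 × 10⁻⁴ / 42 = 7.0560 × 10⁻⁵ s⁻².
N = √(7.0560 × 10⁻⁵) = 8.4000 × 10⁻³ rad s⁻¹ → T = 2π/N = 748.00 s ≈ 748 s.

748 s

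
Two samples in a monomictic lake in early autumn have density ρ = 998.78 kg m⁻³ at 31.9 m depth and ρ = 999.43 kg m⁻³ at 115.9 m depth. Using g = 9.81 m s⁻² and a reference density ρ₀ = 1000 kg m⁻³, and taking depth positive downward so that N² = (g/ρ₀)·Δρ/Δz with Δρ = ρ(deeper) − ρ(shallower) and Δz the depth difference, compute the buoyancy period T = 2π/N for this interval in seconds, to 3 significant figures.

Δρ = 999.43 − 998.78 = 0.65 kg m⁻³ over Δz = 115.9 − 31.9 = 84 m.
N² = (9.81/1000) × (0.65/84) = 7.5911 × 10⁻⁵ s⁻².
N = √(7.5911 × 10⁻⁵) = 8.7127 × 10⁻³ rad s⁻¹, so T = 2π/N = 721.15 s ≈ 721 s.

721 s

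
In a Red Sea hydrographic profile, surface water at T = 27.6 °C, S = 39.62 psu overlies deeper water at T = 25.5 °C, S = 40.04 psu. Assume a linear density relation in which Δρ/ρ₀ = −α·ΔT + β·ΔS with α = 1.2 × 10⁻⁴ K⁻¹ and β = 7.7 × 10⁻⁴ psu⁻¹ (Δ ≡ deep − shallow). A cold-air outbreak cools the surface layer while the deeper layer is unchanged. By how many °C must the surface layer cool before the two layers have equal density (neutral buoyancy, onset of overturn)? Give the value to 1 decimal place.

Neutral buoyancy requires Δρ = 0, i.e. −α(T_deep − T_surf′) + β(S_deep − S_surf) = 0.
T_surf′ = T_deep − (β/α)·ΔS = 25.5 − (7.7 × 10⁻⁴/1.2 × 10⁻⁴)·(+0.42) = 22.805 °C.
Cooling required: 27.6 − (22.805) = 4.795 °C.

4.8 °C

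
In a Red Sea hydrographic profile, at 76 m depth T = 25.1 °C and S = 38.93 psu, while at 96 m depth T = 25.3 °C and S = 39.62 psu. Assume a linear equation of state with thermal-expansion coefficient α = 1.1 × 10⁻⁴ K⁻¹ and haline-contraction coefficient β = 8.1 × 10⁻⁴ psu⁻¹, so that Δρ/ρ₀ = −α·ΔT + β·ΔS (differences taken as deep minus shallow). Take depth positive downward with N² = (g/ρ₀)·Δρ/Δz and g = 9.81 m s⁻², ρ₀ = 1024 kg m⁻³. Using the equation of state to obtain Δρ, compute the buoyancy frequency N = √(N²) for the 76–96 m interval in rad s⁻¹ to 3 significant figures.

0.0162 rad s⁻¹

ΔT = +0.2 K, ΔS = +0.69 psu (deep − shallow).
Δρ/ρ₀ = −αΔT + βΔS = -2.20 × 10⁻⁵ + 5.589 × 10⁻⁴ = 5.369 × 10⁻⁴, so Δρ ≈ 0.5498 kg m⁻³.
N² = (g/ρ₀)·Δρ/Δz = g·(Δρ/ρ₀)/Δz = 9.81 × 5.369 × 10⁻⁴ / 20 = 2.6335 × 10⁻⁴ s⁻².
N = √(2.6335 × 10⁻⁴) = 0.016228 rad s⁻¹ ≈ 0.0162 rad s⁻¹.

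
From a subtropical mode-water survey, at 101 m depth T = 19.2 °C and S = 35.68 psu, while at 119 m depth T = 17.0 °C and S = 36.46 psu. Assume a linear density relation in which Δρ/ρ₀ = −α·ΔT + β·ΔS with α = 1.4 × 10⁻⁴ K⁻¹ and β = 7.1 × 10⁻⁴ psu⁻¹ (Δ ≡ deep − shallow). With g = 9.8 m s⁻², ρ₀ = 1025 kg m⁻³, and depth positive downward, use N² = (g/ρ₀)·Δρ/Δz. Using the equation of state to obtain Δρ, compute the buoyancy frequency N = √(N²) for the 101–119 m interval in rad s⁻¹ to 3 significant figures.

0.0217 rad s⁻¹

ΔT = -2.2 K, ΔS = +0.78 psu (deep − shallow).
Δρ/ρ₀ = −αΔT + βΔS = 3.08 × 10⁻⁴ + 5.538 × 10⁻⁴ = 8.618 × 10⁻⁴, so Δρ ≈ 0.8833 kg m⁻³.
N² = (g/ρ₀)·Δρ/Δz = g·(Δρ/ρ₀)/Δz = 9.8 × 8.618 × 10⁻⁴ / 18 = 4.6920 × 10⁻⁴ s⁻².
N = √(4.6920 × 10⁻⁴) = 0.021661 rad s⁻¹ ≈ 0.0217 rad s⁻¹.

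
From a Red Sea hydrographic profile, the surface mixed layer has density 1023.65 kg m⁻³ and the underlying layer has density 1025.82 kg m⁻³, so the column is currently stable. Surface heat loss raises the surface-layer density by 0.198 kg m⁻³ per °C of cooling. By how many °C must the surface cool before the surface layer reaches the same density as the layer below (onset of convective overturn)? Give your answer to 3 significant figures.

11.0 °C

Density deficit of the surface layer: 1025.82 − 1023.65 = 2.17 kg m⁻³.
Required change = 2.17 / 0.198 = 11.0 °C.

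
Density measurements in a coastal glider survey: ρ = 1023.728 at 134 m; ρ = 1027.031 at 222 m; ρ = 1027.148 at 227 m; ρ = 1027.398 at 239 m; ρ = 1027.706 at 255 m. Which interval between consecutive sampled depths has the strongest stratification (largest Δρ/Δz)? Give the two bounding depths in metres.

134–222 m

Compute the density gradient over each adjacent pair:
  134–222 m: Δρ/Δz = 3.303/88 = 0.038 kg m⁻⁴
  222–227 m: Δρ/Δz = 0.117/5 = 0.023 kg m⁻⁴
  227–239 m: Δρ/Δz = 0.250/12 = 0.021 kg m⁻⁴
  239–255 m: Δρ/Δz = 0.308/16 = 0.019 kg m⁻⁴
The largest gradient is in the 134–222 m interval — the pycnocline.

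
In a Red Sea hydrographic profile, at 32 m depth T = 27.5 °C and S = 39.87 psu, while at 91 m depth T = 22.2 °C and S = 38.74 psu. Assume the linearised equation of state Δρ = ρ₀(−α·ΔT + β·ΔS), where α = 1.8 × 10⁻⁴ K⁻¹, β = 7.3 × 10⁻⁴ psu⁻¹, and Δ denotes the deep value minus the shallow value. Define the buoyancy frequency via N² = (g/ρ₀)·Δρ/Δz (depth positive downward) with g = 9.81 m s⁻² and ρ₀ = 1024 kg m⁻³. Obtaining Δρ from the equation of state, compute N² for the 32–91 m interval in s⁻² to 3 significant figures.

2.15 × 10⁻⁵ s⁻²

ΔT = -5.3 K, ΔS = -1.13 psu (deep − shallow).
Δρ/ρ₀ = −αΔT + βΔS = 9.54 × 10⁻⁴ − 8.249 × 10⁻⁴ = 1.291 × 10⁻⁴, so Δρ ≈ 0.1322 kg m⁻³.
N² = (g/ρ₀)·Δρ/Δz = g·(Δρ/ρ₀)/Δz = 9.81 × 1.291 × 10⁻⁴ / 59 = 2.1466 × 10⁻⁵ s⁻² ≈ 2.15 × 10⁻⁵ s⁻².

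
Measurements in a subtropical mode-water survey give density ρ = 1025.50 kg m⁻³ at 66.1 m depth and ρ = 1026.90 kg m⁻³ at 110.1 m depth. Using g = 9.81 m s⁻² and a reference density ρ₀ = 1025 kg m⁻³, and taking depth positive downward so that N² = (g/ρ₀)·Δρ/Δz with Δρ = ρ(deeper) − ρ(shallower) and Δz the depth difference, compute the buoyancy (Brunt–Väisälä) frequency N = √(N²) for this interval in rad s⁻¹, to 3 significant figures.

Δρ = 1026.90 − 1025.50 = 1.40 kg m⁻³ over Δz = 110.1 − 66.1 = 44 m.
N² = (9.81/1025) × (1.40/44) = 3.0452 × 10⁻⁴ s⁻².
N = √(3.0452 × 10⁻⁴) = 0.017451 rad s⁻¹ ≈ 0.0175 rad s⁻¹.

0.0175 rad s⁻¹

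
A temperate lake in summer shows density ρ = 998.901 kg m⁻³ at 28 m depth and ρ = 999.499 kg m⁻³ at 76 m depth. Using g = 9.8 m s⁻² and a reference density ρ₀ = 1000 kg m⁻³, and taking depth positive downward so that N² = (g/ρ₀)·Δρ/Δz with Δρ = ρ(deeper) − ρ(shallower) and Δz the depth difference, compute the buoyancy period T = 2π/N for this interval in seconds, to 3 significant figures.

569 s

Δρ = 999.499 − 998.901 = 0.598 kg m⁻³ over Δz = 76 − 28 = 48 m.
N² = (9.8/1000) × (0.598/48) = 1.2209 × 10⁻⁴ s⁻².
N = √(1.2209 × 10⁻⁴) = 0.011049 rad s⁻¹, so T = 2π/N = 568.67 s ≈ 569 s.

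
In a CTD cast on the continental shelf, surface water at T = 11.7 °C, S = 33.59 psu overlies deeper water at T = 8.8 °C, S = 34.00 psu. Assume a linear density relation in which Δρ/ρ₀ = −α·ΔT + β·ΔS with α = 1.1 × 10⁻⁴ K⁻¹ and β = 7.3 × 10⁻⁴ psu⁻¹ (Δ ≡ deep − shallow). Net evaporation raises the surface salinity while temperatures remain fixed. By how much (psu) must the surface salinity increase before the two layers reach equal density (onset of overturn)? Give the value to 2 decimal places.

Neutral buoyancy requires −α(T_deep − T_surf) + β(S_deep − S_surf′) = 0.
S_surf′ = S_deep − (α/β)·ΔT = 34.00 − (1.1 × 10⁻⁴/7.3 × 10⁻⁴)·(-2.9) = 34.4370 psu.
Increase required: 34.4370 − 33.59 = 0.8470 psu.

0.85 psu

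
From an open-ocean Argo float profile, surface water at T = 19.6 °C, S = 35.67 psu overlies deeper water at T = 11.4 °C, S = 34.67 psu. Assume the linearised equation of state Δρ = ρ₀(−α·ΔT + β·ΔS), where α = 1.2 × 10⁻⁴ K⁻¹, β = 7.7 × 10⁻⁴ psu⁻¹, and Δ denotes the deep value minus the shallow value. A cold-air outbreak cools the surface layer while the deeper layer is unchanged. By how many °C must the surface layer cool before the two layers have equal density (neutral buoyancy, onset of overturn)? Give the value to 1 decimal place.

Neutral buoyancy requires Δρ = 0, i.e. −α(T_deep − T_surf′) + β(S_deep − S_surf) = 0.
T_surf′ = T_deep − (β/α)·ΔS = 11.4 − (7.7 × 10⁻⁴/1.2 × 10⁻⁴)·(-1.00) = 17.817 °C.
Cooling required: 19.6 − (17.817) = 1.783 °C.

1.8 °C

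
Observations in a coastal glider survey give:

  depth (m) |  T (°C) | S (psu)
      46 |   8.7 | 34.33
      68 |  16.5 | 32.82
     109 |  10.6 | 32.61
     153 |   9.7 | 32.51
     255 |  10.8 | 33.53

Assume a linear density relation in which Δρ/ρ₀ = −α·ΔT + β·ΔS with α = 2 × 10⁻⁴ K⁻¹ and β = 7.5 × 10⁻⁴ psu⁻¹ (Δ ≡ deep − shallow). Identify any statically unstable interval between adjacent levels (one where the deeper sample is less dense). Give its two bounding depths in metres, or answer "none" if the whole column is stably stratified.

46–68 m

Evaluate Δρ/ρ₀ = −αΔT + βΔS across each adjacent pair:
  46–68 m: −αΔT+βΔS = −(2 × 10⁻⁴)(+7.8)+(7.5 × 10⁻⁴)(-1.51) = -2.7 × 10⁻³ → UNSTABLE
  68–109 m: −αΔT+βΔS = −(2 × 10⁻⁴)(-5.9)+(7.5 × 10⁻⁴)(-0.21) = 1.0 × 10⁻³ → stable
  109–153 m: −αΔT+βΔS = −(2 × 10⁻⁴)(-0.9)+(7.5 × 10⁻⁴)(-0.10) = 1.1 × 10⁻⁴ → stable
  153–255 m: −αΔT+βΔS = −(2 × 10⁻⁴)(+1.1)+(7.5 × 10⁻⁴)(+1.02) = 5.5 × 10⁻⁴ → stable
The 46–68 m interval has Δρ < 0: lighter water underlies denser water.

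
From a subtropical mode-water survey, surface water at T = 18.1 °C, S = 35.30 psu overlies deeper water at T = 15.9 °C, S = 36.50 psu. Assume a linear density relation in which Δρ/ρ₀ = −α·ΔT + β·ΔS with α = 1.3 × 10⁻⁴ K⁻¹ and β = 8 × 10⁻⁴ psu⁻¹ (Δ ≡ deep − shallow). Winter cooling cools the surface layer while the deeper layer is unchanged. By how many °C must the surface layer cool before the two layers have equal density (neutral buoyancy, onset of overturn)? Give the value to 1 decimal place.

9.6 °C

Neutral buoyancy requires Δρ = 0, i.e. −α(T_deep − T_surf′) + β(S_deep − S_surf) = 0.
T_surf′ = T_deep − (β/α)·ΔS = 15.9 − (8 × 10⁻⁴/1.3 × 10⁻⁴)·(+1.20) = 8.515 °C.
Cooling required: 18.1 − (8.515) = 9.585 °C.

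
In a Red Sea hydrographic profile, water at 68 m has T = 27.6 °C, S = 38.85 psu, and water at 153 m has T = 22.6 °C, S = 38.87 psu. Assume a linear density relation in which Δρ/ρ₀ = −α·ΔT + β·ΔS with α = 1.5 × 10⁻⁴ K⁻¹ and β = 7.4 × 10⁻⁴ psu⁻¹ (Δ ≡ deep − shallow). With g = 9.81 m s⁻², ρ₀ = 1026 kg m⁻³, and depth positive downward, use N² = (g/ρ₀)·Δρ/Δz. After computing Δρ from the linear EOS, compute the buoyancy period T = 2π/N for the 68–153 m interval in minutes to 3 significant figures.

ΔT = -5.0 K, ΔS = +0.02 psu (deep − shallow).
Δρ/ρ₀ = −αΔT + βΔS = 7.50 × 10⁻⁴ + 1.48 × 10⁻⁵ = 7.648 × 10⁻⁴, so Δρ ≈ 0.7847 kg m⁻³.
N² = (g/ρ₀)·Δρ/Δz = g·(Δρ/ρ₀)/Δz = 9.81 × 7.648 × 10⁻⁴ / 85 = 8.8267 × 10⁻⁵ s⁻².
N = √(8.8267 × 10⁻⁵) = 9.3951 × 10⁻³ rad s⁻¹ → T = 2π/N = 668.77 s = 11.146 min ≈ 11.1 min.

11.1 min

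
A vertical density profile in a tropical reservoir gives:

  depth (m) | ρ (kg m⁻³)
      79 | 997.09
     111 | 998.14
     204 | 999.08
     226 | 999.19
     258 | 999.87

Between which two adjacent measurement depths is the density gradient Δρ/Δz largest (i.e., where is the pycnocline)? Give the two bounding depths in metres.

Compute the density gradient over each adjacent pair:
  79–111 m: Δρ/Δz = 1.05/32 = 0.033 kg m⁻⁴
  111–204 m: Δρ/Δz = 0.94/93 = 0.010 kg m⁻⁴
  204–226 m: Δρ/Δz = 0.11/22 = 5.0 × 10⁻³ kg m⁻⁴
  226–258 m: Δρ/Δz = 0.68/32 = 0.021 kg m⁻⁴
The largest gradient is in the 79–111 m interval — the pycnocline.

79–111 m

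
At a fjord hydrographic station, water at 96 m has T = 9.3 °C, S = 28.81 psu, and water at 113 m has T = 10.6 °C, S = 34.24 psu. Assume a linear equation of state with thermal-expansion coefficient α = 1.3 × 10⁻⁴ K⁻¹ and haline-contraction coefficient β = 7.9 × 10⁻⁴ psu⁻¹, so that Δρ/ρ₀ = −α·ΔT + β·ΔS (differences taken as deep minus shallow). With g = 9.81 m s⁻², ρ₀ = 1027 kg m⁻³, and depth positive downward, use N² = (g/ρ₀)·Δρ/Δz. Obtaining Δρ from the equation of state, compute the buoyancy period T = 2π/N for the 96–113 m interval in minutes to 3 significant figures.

ΔT = +1.3 K, ΔS = +5.43 psu (deep − shallow).
Δρ/ρ₀ = −αΔT + βΔS = -1.69 × 10⁻⁴ + 4.2897 × 10⁻³ = 4.1207 × 10⁻³, so Δρ ≈ 4.232 kg m⁻³.
N² = (g/ρ₀)·Δρ/Δz = g·(Δρ/ρ₀)/Δz = 9.81 × 4.1207 × 10⁻³ / 17 = 2.3779 × 10⁻³ s⁻².
N = √(2.3779 × 10⁻³) = 0.048764 rad s⁻¹ → T = 2π/N = 128.85 s = 2.1475 min ≈ 2.15 min.

2.15 min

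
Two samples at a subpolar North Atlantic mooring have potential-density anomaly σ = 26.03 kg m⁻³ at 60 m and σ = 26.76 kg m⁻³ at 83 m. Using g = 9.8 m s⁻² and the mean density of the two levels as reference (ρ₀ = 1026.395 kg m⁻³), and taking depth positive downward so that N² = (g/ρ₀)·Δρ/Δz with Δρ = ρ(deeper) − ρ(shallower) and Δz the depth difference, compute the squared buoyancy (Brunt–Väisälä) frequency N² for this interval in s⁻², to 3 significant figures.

3.03 × 10⁻⁴ s⁻²

Δρ = 1026.76 − 1026.03 = 0.73 kg m⁻³ over Δz = 83 − 60 = 23 m.
N² = (9.8/1026.395) × (0.73/23) = 3.0304 × 10⁻⁴ s⁻² ≈ 3.03 × 10⁻⁴ s⁻².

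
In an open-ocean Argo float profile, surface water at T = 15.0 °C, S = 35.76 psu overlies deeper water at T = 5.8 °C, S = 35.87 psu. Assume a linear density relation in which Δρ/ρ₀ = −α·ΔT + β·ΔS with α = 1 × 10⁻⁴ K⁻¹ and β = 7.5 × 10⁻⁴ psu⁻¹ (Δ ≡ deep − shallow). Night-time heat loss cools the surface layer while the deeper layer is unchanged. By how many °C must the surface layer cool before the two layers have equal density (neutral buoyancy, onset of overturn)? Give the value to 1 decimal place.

10.0 °C

Neutral buoyancy requires Δρ = 0, i.e. −α(T_deep − T_surf′) + β(S_deep − S_surf) = 0.
T_surf′ = T_deep − (β/α)·ΔS = 5.8 − (7.5 × 10⁻⁴/1 × 10⁻⁴)·(+0.11) = 4.975 °C.
Cooling required: 15.0 − (4.975) = 10.025 °C.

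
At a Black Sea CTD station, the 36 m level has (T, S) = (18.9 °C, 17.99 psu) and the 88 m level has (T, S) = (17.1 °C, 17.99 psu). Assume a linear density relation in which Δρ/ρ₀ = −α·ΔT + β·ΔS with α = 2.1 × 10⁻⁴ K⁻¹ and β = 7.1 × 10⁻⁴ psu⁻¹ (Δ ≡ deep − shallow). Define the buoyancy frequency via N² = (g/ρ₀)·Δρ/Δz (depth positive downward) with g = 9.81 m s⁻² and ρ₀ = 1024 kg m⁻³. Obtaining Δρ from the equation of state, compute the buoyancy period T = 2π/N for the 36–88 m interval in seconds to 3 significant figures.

744 s

ΔT = -1.8 K, ΔS = +0.00 psu (deep − shallow).
Δρ/ρ₀ = −αΔT + βΔS = 3.78 × 10⁻⁴ + 0 = 3.78 × 10⁻⁴, so Δρ ≈ 0.3871 kg m⁻³.
N² = (g/ρ₀)·Δρ/Δz = g·(Δρ/ρ₀)/Δz = 9.81 × 3.78 × 10⁻⁴ / 52 = 7.1311 × 10⁻⁵ s⁻².
N = √(7.1311 × 10⁻⁵) = 8.4446 × 10⁻³ rad s⁻¹ → T = 2π/N = 744.05 s ≈ 744 s.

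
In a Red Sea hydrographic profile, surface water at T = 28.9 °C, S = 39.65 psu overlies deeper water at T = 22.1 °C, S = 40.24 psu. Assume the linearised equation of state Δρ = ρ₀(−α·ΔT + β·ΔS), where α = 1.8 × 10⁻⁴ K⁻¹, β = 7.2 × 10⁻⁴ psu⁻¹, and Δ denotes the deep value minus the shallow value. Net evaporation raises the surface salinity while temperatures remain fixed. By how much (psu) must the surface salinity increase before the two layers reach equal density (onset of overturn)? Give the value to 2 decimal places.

2.29 psu

Neutral buoyancy requires −α(T_deep − T_surf) + β(S_deep − S_surf′) = 0.
S_surf′ = S_deep − (α/β)·ΔT = 40.24 − (1.8 × 10⁻⁴/7.2 × 10⁻⁴)·(-6.8) = 41.9400 psu.
Increase required: 41.9400 − 39.65 = 2.2900 psu.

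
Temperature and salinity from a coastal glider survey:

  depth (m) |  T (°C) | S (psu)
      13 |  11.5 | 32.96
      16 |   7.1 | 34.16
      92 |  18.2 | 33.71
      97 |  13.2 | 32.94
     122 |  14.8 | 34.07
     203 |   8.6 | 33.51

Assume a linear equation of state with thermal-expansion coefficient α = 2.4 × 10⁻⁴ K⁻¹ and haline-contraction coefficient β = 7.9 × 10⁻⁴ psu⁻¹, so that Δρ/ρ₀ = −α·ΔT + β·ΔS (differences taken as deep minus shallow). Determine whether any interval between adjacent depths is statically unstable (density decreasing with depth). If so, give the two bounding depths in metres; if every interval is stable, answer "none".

Evaluate Δρ/ρ₀ = −αΔT + βΔS across each adjacent pair:
  13–16 m: −αΔT+βΔS = −(2.4 × 10⁻⁴)(-4.4)+(7.9 × 10⁻⁴)(+1.20) = 2.0 × 10⁻³ → stable
  16–92 m: −αΔT+βΔS = −(2.4 × 10⁻⁴)(+11.1)+(7.9 × 10⁻⁴)(-0.45) = -3.0 × 10⁻³ → UNSTABLE
  92–97 m: −αΔT+βΔS = −(2.4 × 10⁻⁴)(-5.0)+(7.9 × 10⁻⁴)(-0.77) = 5.9 × 10⁻⁴ → stable
  97–122 m: −αΔT+βΔS = −(2.4 × 10⁻⁴)(+1.6)+(7.9 × 10⁻⁴)(+1.13) = 5.1 × 10⁻⁴ → stable
  122–203 m: −αΔT+βΔS = −(2.4 × 10⁻⁴)(-6.2)+(7.9 × 10⁻⁴)(-0.56) = 1.0 × 10⁻³ → stable
The 16–92 m interval has Δρ < 0: lighter water underlies denser water.

16–92 m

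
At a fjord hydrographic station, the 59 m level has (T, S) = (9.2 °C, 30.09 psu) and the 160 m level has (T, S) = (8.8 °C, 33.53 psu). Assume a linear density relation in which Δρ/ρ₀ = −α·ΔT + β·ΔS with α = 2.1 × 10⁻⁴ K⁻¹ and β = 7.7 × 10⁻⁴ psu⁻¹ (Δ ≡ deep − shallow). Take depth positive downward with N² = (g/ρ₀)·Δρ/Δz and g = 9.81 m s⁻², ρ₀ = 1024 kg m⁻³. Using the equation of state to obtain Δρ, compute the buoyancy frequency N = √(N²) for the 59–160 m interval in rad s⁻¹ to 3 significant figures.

0.0163 rad s⁻¹

ΔT = -0.4 K, ΔS = +3.44 psu (deep − shallow).
Δρ/ρ₀ = −αΔT + βΔS = 8.40 × 10⁻⁵ + 2.6488 × 10⁻³ = 2.7328 × 10⁻³, so Δρ ≈ 2.798 kg m⁻³.
N² = (g/ρ₀)·Δρ/Δz = g·(Δρ/ρ₀)/Δz = 9.81 × 2.7328 × 10⁻³ / 101 = 2.6543 × 10⁻⁴ s⁻².
N = √(2.6543 × 10⁻⁴) = 0.016292 rad s⁻¹ ≈ 0.0163 rad s⁻¹.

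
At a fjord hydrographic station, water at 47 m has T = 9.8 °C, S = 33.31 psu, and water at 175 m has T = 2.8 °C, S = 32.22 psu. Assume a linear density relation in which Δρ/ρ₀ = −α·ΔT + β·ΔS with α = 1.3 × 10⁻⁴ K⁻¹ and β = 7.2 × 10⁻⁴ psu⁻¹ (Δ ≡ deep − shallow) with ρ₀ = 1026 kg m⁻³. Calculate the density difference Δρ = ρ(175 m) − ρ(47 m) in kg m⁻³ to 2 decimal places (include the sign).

ΔT = -7.0 K, ΔS = -1.09 psu (deep − shallow).
Δρ/ρ₀ = −(1.3 × 10⁻⁴)(-7.0) + (7.2 × 10⁻⁴)(-1.09) = 1.252 × 10⁻⁴.
Δρ = 1026 × (1.252 × 10⁻⁴) = +0.13 kg m⁻³.
Positive Δρ: denser below, stable.

+0.13 kg m⁻³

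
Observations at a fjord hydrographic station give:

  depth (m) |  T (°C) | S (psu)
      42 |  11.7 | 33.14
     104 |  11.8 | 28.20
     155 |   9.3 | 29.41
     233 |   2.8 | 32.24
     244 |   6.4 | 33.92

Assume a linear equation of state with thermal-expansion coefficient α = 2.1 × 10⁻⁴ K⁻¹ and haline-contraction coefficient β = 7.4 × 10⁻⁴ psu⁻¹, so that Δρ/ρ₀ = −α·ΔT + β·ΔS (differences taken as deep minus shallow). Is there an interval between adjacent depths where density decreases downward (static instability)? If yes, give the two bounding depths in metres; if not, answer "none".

Evaluate Δρ/ρ₀ = −αΔT + βΔS across each adjacent pair:
  42–104 m: −αΔT+βΔS = −(2.1 × 10⁻⁴)(+0.1)+(7.4 × 10⁻⁴)(-4.94) = -3.7 × 10⁻³ → UNSTABLE
  104–155 m: −αΔT+βΔS = −(2.1 × 10⁻⁴)(-2.5)+(7.4 × 10⁻⁴)(+1.21) = 1.4 × 10⁻³ → stable
  155–233 m: −αΔT+βΔS = −(2.1 × 10⁻⁴)(-6.5)+(7.4 × 10⁻⁴)(+2.83) = 3.5 × 10⁻³ → stable
  233–244 m: −αΔT+βΔS = −(2.1 × 10⁻⁴)(+3.6)+(7.4 × 10⁻⁴)(+1.68) = 4.9 × 10⁻⁴ → stable
The 42–104 m interval has Δρ < 0: lighter water underlies denser water.

42–104 m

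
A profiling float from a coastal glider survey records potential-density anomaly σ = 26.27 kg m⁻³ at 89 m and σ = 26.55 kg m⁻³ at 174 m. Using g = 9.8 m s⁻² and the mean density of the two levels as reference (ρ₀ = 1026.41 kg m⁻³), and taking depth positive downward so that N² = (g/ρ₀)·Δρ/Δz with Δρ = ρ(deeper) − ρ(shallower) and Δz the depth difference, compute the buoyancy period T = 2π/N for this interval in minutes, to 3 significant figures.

Δρ = 1026.55 − 1026.27 = 0.28 kg m⁻³ over Δz = 174 − 89 = 85 m.
N² = (9.8/1026.41) × (0.28/85) = 3.1452 × 10⁻⁵ s⁻².
N = √(3.1452 × 10⁻⁵) = 5.6082 × 10⁻³ rad s⁻¹, so T = 2π/N = 1.1204 × 10³ s = 18.673 min ≈ 18.7 min.

18.7 min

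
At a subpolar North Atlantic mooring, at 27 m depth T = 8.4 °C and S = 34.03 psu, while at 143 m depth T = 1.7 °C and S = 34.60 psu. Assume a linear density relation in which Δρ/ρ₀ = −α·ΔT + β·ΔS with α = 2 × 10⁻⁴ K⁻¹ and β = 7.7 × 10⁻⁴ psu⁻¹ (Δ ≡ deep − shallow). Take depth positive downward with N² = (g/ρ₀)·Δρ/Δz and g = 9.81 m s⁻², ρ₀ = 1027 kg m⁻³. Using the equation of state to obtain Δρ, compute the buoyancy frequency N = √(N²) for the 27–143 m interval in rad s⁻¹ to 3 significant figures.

0.0123 rad s⁻¹

ΔT = -6.7 K, ΔS = +0.57 psu (deep − shallow).
Δρ/ρ₀ = −αΔT + βΔS = 1.34 × 10⁻³ + 4.389 × 10⁻⁴ = 1.7789 × 10⁻³, so Δρ ≈ 1.827 kg m⁻³.
N² = (g/ρ₀)·Δρ/Δz = g·(Δρ/ρ₀)/Δz = 9.81 × 1.7789 × 10⁻³ / 116 = 1.5044 × 10⁻⁴ s⁻².
N = √(1.5044 × 10⁻⁴) = 0.012265 rad s⁻¹ ≈ 0.0123 rad s⁻¹.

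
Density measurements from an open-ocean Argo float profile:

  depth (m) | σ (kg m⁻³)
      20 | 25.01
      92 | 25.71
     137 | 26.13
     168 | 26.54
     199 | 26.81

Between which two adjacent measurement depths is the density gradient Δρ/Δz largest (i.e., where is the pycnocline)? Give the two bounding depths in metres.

Compute the density gradient over each adjacent pair:
  20–92 m: Δρ/Δz = 0.70/72 = 9.7 × 10⁻³ kg m⁻⁴
  92–137 m: Δρ/Δz = 0.42/45 = 9.3 × 10⁻³ kg m⁻⁴
  137–168 m: Δρ/Δz = 0.41/31 = 0.013 kg m⁻⁴
  168–199 m: Δρ/Δz = 0.27/31 = 8.7 × 10⁻³ kg m⁻⁴
The largest gradient is in the 137–168 m interval — the pycnocline.

137–168 m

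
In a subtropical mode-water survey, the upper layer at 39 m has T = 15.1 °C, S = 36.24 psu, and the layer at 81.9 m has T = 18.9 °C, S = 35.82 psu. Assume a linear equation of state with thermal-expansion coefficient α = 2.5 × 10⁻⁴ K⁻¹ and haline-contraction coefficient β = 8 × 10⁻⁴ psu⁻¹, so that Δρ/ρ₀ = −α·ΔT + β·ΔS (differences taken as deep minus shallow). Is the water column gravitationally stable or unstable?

unstable

ΔT = 18.9 − 15.1 = +3.8 K and ΔS = 35.82 − 36.24 = -0.42 psu (deep − shallow).
−αΔT = -9.50 × 10⁻⁴; βΔS = -3.36 × 10⁻⁴; sum Δρ/ρ₀ = -1.286 × 10⁻³.
Δρ/ρ₀ < 0, so Δρ < 0: deeper water is lighter → statically unstable; the column would overturn.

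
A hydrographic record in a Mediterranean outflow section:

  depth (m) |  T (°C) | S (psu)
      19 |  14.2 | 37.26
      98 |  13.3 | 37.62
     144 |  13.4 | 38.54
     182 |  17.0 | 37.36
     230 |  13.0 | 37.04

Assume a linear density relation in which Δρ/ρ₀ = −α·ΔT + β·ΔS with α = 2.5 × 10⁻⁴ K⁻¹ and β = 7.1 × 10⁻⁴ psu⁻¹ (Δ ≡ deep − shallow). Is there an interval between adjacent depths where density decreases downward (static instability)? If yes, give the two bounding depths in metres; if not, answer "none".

144–182 m

Evaluate Δρ/ρ₀ = −αΔT + βΔS across each adjacent pair:
  19–98 m: −αΔT+βΔS = −(2.5 × 10⁻⁴)(-0.9)+(7.1 × 10⁻⁴)(+0.36) = 4.8 × 10⁻⁴ → stable
  98–144 m: −αΔT+βΔS = −(2.5 × 10⁻⁴)(+0.1)+(7.1 × 10⁻⁴)(+0.92) = 6.3 × 10⁻⁴ → stable
  144–182 m: −αΔT+βΔS = −(2.5 × 10⁻⁴)(+3.6)+(7.1 × 10⁻⁴)(-1.18) = -1.7 × 10⁻³ → UNSTABLE
  182–230 m: −αΔT+βΔS = −(2.5 × 10⁻⁴)(-4.0)+(7.1 × 10⁻⁴)(-0.32) = 7.7 × 10⁻⁴ → stable
The 144–182 m interval has Δρ < 0: lighter water underlies denser water.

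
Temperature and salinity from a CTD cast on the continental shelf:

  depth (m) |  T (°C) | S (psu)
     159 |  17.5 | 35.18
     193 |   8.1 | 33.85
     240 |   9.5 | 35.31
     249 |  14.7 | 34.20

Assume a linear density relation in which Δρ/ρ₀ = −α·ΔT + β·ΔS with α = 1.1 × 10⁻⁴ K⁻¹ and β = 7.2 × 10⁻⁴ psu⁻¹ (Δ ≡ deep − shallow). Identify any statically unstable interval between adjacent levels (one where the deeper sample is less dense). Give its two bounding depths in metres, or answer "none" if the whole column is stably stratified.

Evaluate Δρ/ρ₀ = −αΔT + βΔS across each adjacent pair:
  159–193 m: −αΔT+βΔS = −(1.1 × 10⁻⁴)(-9.4)+(7.2 × 10⁻⁴)(-1.33) = 7.6 × 10⁻⁵ → stable
  193–240 m: −αΔT+βΔS = −(1.1 × 10⁻⁴)(+1.4)+(7.2 × 10⁻⁴)(+1.46) = 9.0 × 10⁻⁴ → stable
  240–249 m: −αΔT+βΔS = −(1.1 × 10⁻⁴)(+5.2)+(7.2 × 10⁻⁴)(-1.11) = -1.4 × 10⁻³ → UNSTABLE
The 240–249 m interval has Δρ < 0: lighter water underlies denser water.

240–249 m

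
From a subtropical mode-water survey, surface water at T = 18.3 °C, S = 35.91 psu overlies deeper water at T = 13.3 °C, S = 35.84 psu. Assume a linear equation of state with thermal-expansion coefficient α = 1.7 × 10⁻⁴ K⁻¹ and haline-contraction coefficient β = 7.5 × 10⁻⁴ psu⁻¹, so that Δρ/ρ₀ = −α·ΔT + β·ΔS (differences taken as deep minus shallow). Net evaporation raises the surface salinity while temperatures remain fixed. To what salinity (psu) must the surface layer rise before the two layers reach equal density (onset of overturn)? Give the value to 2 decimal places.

36.97 psu

Neutral buoyancy requires −α(T_deep − T_surf) + β(S_deep − S_surf′) = 0.
S_surf′ = S_deep − (α/β)·ΔT = 35.84 − (1.7 × 10⁻⁴/7.5 × 10⁻⁴)·(-5.0) = 36.9733 psu.
Increase required: 36.9733 − 35.91 = 1.0633 psu.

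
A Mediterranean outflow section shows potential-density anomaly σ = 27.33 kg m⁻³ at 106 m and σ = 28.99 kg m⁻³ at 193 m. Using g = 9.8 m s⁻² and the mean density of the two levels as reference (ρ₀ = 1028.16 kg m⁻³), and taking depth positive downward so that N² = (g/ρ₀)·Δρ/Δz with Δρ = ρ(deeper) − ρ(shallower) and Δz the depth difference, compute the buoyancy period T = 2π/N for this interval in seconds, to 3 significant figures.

Δρ = 1028.99 − 1027.33 = 1.66 kg m⁻³ over Δz = 193 − 106 = 87 m.
N² = (9.8/1028.16) × (1.66/87) = 1.8187 × 10⁻⁴ s⁻².
N = √(1.8187 × 10⁻⁴) = 0.013486 rad s⁻¹, so T = 2π/N = 465.90 s ≈ 466 s.
N² > 0, so the interval is statically stable.

466 s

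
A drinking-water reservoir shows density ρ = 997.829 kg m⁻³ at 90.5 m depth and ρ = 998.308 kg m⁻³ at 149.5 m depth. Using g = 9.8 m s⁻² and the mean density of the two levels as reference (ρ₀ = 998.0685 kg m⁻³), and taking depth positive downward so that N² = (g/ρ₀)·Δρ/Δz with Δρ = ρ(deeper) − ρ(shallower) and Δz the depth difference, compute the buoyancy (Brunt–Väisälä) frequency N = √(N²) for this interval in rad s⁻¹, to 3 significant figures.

Δρ = 998.308 − 997.829 = 0.479 kg m⁻³ over Δz = 149.5 − 90.5 = 59 m.
N² = (9.8/998.0685) × (0.479/59) = 7.9717 × 10⁻⁵ s⁻².
N = √(7.9717 × 10⁻⁵) = 8.9284 × 10⁻³ rad s⁻¹ ≈ 8.93 × 10⁻³ rad s⁻¹.

8.93 × 10⁻³ rad s⁻¹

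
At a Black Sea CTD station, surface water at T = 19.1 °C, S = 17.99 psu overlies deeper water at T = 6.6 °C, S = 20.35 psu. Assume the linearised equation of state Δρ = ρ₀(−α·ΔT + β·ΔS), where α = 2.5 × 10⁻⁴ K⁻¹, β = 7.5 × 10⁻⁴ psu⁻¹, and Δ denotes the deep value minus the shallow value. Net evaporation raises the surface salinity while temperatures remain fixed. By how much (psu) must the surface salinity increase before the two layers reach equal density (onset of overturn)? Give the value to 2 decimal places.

Neutral buoyancy requires −α(T_deep − T_surf) + β(S_deep − S_surf′) = 0.
S_surf′ = S_deep − (α/β)·ΔT = 20.35 − (2.5 × 10⁻⁴/7.5 × 10⁻⁴)·(-12.5) = 24.5167 psu.
Increase required: 24.5167 − 17.99 = 6.5267 psu.

6.53 psu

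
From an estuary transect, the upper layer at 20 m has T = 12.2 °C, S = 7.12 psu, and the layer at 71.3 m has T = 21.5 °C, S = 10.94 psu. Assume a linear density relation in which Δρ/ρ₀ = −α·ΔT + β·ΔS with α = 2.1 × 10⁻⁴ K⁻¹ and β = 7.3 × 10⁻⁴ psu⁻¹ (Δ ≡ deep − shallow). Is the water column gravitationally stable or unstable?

stable

ΔT = 21.5 − 12.2 = +9.3 K and ΔS = 10.94 − 7.12 = +3.82 psu (deep − shallow).
−αΔT = -1.953 × 10⁻³; βΔS = 2.7886 × 10⁻³; sum Δρ/ρ₀ = 8.356 × 10⁻⁴.
Δρ/ρ₀ > 0, so Δρ > 0: deeper water is denser → statically stable.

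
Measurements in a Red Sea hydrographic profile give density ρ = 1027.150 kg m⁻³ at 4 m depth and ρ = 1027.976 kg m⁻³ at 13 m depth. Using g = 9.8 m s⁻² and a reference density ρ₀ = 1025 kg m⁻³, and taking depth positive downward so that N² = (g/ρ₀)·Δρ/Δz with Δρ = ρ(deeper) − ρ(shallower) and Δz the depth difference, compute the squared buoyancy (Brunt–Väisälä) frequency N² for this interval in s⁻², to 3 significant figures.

Δρ = 1027.976 − 1027.150 = 0.826 kg m⁻³ over Δz = 13 − 4 = 9 m.
N² = (9.8/1025) × (0.826/9) = 8.7749 × 10⁻⁴ s⁻² ≈ 8.77 × 10⁻⁴ s⁻².

8.77 × 10⁻⁴ s⁻²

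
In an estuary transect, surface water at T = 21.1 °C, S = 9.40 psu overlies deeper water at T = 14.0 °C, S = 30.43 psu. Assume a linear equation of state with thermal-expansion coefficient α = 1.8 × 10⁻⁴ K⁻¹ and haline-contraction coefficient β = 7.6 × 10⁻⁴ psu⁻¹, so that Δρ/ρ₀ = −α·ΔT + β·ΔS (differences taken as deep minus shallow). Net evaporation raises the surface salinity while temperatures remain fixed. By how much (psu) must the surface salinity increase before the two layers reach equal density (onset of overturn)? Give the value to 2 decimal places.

22.71 psu

Neutral buoyancy requires −α(T_deep − T_surf) + β(S_deep − S_surf′) = 0.
S_surf′ = S_deep − (α/β)·ΔT = 30.43 − (1.8 × 10⁻⁴/7.6 × 10⁻⁴)·(-7.1) = 32.1116 psu.
Increase required: 32.1116 − 9.40 = 22.7116 psu.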